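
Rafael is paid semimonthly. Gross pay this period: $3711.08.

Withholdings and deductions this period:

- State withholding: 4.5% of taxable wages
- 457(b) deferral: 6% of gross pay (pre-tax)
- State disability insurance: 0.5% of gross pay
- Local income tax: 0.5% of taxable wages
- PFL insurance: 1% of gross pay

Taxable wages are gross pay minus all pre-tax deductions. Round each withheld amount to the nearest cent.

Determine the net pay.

$3258.33

457(b) deferral: $3711.08 × 0.06 = $222.66
Taxable wages = $3711.08 − $222.66 = $3488.42
State withholding: $3488.42 × 0.045 = $156.98
Local income tax: $3488.42 × 0.005 = $17.44
State disability insurance: $3711.08 × 0.005 = $18.56
PFL insurance: $3711.08 × 0.01 = $37.11
Total deductions = $222.66 + $156.98 + $17.44 + $18.56 + $37.11 = $452.75
Net pay = $3711.08 − $452.75 = $3258.33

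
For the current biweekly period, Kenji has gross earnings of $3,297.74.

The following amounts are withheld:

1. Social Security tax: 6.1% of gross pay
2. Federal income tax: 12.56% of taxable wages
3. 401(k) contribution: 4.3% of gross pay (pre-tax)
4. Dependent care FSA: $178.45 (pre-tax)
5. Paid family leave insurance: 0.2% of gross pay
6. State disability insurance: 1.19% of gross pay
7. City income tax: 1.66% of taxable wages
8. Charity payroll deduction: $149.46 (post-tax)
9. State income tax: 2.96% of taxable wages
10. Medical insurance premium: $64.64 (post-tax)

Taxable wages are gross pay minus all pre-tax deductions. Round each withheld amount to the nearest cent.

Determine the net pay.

$2,004.86

401(k) contribution: $3,297.74 × 0.043 = $141.80
Dependent care FSA: $178.45
Pre-tax total = $141.80 + $178.45 = $320.25
Taxable wages = $3,297.74 − $320.25 = $2,977.49
Federal income tax: $2,977.49 × 0.1256 = $373.97
State income tax: $2,977.49 × 0.0296 = $88.13
City income tax: $2,977.49 × 0.0166 = $49.43
State disability insurance: $3,297.74 × 0.0119 = $39.24
Social Security tax: $3,297.74 × 0.061 = $201.16
Paid family leave insurance: $3,297.74 × 0.002 = $6.60
Charity payroll deduction: $149.46
Medical insurance premium: $64.64
Total deductions = $141.80 + $178.45 + $373.97 + $88.13 + $49.43 + $39.24 + $201.16 + $6.60 + $149.46 + $64.64 = $1,292.88
Net pay = $3,297.74 − $1,292.88 = $2,004.86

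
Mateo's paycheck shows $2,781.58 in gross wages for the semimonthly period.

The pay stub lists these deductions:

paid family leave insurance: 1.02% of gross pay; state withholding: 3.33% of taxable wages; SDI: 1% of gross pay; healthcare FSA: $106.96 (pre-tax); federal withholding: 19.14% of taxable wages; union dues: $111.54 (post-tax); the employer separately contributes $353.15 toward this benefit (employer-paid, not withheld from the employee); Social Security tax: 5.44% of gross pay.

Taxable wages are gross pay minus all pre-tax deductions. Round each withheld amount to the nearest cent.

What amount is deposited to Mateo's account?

Healthcare FSA: $106.96
Taxable wages = $2,781.58 − $106.96 = $2,674.62
Federal withholding: $2,674.62 × 0.1914 = $511.92
State withholding: $2,674.62 × 0.0333 = $89.06
Paid family leave insurance: $2,781.58 × 0.0102 = $28.37
SDI: $2,781.58 × 0.01 = $27.82
Social Security tax: $2,781.58 × 0.0544 = $151.32
Union dues: $111.54
(Employer's $353.15 toward union dues is not withheld from the employee.)
Total deductions = $106.96 + $511.92 + $89.06 + $28.37 + $27.82 + $151.32 + $111.54 = $1,026.99
Net pay = $2,781.58 − $1,026.99 = $1,754.59

$1,754.59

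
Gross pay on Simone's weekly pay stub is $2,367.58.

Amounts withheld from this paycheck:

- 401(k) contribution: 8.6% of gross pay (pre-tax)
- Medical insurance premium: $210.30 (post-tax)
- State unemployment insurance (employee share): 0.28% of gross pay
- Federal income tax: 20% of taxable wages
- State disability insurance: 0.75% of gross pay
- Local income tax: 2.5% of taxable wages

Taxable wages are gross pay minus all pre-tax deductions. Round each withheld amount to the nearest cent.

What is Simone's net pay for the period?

$1,442.39

401(k) contribution: $2,367.58 × 0.086 = $203.61
Taxable wages = $2,367.58 − $203.61 = $2,163.97
Federal income tax: $2,163.97 × 0.2 = $432.79
Local income tax: $2,163.97 × 0.025 = $54.10
State unemployment insurance (employee share): $2,367.58 × 0.0028 = $6.63
State disability insurance: $2,367.58 × 0.0075 = $17.76
Medical insurance premium: $210.30
Total deductions = $203.61 + $432.79 + $54.10 + $6.63 + $17.76 + $210.30 = $925.19
Net pay = $2,367.58 − $925.19 = $1,442.39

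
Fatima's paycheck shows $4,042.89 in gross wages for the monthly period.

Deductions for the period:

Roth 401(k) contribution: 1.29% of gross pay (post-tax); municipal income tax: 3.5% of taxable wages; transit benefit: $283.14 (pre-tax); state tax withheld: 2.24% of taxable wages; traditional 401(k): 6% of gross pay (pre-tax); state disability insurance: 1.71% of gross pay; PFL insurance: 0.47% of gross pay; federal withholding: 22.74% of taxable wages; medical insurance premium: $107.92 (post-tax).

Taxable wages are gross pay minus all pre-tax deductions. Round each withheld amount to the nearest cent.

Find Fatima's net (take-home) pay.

Transit benefit: $283.14
Traditional 401(k): $4,042.89 × 0.06 = $242.57
Pre-tax total = $283.14 + $242.57 = $525.71
Taxable wages = $4,042.89 − $525.71 = $3,517.18
Federal withholding: $3,517.18 × 0.2274 = $799.81
State tax withheld: $3,517.18 × 0.0224 = $78.78
Municipal income tax: $3,517.18 × 0.035 = $123.10
State disability insurance: $4,042.89 × 0.0171 = $69.13
PFL insurance: $4,042.89 × 0.0047 = $19.00
Roth 401(k) contribution: $4,042.89 × 0.0129 = $52.15
Medical insurance premium: $107.92
Total deductions = $283.14 + $242.57 + $799.81 + $78.78 + $123.10 + $69.13 + $19.00 + $52.15 + $107.92 = $1,775.60
Net pay = $4,042.89 − $1,775.60 = $2,267.29

$2,267.29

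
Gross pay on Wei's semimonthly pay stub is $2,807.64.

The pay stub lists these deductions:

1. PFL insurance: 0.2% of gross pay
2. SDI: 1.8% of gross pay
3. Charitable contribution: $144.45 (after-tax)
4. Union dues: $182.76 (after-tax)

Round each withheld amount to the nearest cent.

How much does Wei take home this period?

$2,424.27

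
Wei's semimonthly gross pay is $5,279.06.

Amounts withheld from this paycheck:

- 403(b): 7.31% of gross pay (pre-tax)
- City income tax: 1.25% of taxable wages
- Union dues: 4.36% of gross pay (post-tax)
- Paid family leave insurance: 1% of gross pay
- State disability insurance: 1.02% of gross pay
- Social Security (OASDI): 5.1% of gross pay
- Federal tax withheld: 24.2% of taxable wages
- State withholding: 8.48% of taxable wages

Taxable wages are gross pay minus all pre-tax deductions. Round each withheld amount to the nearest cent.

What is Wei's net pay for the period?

403(b): $5,279.06 × 0.0731 = $385.90
Taxable wages = $5,279.06 − $385.90 = $4,893.16
State withholding: $4,893.16 × 0.0848 = $414.94
City income tax: $4,893.16 × 0.0125 = $61.16
Federal tax withheld: $4,893.16 × 0.242 = $1,184.14
Social Security (OASDI): $5,279.06 × 0.051 = $269.23
Paid family leave insurance: $5,279.06 × 0.01 = $52.79
State disability insurance: $5,279.06 × 0.0102 = $53.85
Union dues: $5,279.06 × 0.0436 = $230.17
Total deductions = $385.90 + $414.94 + $61.16 + $1,184.14 + $269.23 + $52.79 + $53.85 + $230.17 = $2,652.18
Net pay = $5,279.06 − $2,652.18 = $2,626.88

$2,626.88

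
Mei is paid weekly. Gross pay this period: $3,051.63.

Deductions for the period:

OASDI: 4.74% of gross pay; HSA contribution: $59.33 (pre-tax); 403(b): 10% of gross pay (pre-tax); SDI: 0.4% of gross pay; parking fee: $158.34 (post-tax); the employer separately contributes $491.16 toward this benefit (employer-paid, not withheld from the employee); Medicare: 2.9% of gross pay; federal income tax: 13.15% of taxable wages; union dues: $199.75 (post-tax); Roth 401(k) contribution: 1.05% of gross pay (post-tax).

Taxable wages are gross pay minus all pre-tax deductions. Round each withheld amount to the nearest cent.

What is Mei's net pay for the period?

HSA contribution: $59.33
403(b): $3,051.63 × 0.1 = $305.16
Pre-tax total = $59.33 + $305.16 = $364.49
Taxable wages = $3,051.63 − $364.49 = $2,687.14
Federal income tax: $2,687.14 × 0.1315 = $353.36
OASDI: $3,051.63 × 0.0474 = $144.65
Medicare: $3,051.63 × 0.029 = $88.50
SDI: $3,051.63 × 0.004 = $12.21
Parking fee: $158.34
Union dues: $199.75
Roth 401(k) contribution: $3,051.63 × 0.0105 = $32.04
(Employer's $491.16 toward parking fee is not withheld from the employee.)
Total deductions = $59.33 + $305.16 + $353.36 + $144.65 + $88.50 + $12.21 + $158.34 + $199.75 + $32.04 = $1,353.34
Net pay = $3,051.63 − $1,353.34 = $1,698.29

$1,698.29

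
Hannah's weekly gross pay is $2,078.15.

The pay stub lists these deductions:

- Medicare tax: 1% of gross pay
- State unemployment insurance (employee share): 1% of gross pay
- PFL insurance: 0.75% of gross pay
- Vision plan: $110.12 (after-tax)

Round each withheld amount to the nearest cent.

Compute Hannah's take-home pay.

$1,910.88

PFL insurance: $2,078.15 × 0.0075 = $15.59
State unemployment insurance (employee share): $2,078.15 × 0.01 = $20.78
Medicare tax: $2,078.15 × 0.01 = $20.78
Vision plan: $110.12
Total deductions = $15.59 + $20.78 + $20.78 + $110.12 = $167.27
Net pay = $2,078.15 − $167.27 = $1,910.88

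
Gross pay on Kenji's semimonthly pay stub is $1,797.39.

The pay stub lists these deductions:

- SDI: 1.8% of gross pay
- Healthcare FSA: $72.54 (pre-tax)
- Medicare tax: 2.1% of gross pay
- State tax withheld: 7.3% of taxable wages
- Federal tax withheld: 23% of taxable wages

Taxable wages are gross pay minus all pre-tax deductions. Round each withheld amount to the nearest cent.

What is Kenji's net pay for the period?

Healthcare FSA: $72.54
Taxable wages = $1,797.39 − $72.54 = $1,724.85
State tax withheld: $1,724.85 × 0.073 = $125.91
Federal tax withheld: $1,724.85 × 0.23 = $396.72
Medicare tax: $1,797.39 × 0.021 = $37.75
SDI: $1,797.39 × 0.018 = $32.35
Total deductions = $72.54 + $125.91 + $396.72 + $37.75 + $32.35 = $665.27
Net pay = $1,797.39 − $665.27 = $1,132.12

$1,132.12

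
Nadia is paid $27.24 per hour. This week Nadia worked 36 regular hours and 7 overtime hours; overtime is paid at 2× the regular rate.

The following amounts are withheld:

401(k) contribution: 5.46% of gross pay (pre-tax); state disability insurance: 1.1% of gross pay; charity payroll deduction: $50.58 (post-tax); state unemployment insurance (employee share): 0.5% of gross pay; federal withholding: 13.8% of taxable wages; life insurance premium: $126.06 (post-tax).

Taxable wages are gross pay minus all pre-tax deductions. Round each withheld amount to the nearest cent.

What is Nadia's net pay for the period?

$911.51

Regular pay: 36 × $27.24 = $980.64
Overtime pay: 7 × $27.24 × 2 = $381.36
Gross pay = $980.64 + $381.36 = $1,362.00
401(k) contribution: $1,362.00 × 0.0546 = $74.37
Taxable wages = $1,362.00 − $74.37 = $1,287.63
Federal withholding: $1,287.63 × 0.138 = $177.69
State unemployment insurance (employee share): $1,362.00 × 0.005 = $6.81
State disability insurance: $1,362.00 × 0.011 = $14.98
Life insurance premium: $126.06
Charity payroll deduction: $50.58
Total deductions = $74.37 + $177.69 + $6.81 + $14.98 + $126.06 + $50.58 = $450.49
Net pay = $1,362.00 − $450.49 = $911.51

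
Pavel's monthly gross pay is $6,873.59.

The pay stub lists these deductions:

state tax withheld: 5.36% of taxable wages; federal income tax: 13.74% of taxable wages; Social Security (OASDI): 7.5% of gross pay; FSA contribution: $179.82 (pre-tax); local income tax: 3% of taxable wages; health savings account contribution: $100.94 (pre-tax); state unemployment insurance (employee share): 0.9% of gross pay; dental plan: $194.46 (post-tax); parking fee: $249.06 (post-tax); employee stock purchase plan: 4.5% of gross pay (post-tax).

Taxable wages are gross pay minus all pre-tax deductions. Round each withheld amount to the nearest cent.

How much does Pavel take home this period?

$3,805.61

FSA contribution: $179.82
Health savings account contribution: $100.94
Pre-tax total = $179.82 + $100.94 = $280.76
Taxable wages = $6,873.59 − $280.76 = $6,592.83
Local income tax: $6,592.83 × 0.03 = $197.78
State tax withheld: $6,592.83 × 0.0536 = $353.38
Federal income tax: $6,592.83 × 0.1374 = $905.85
State unemployment insurance (employee share): $6,873.59 × 0.009 = $61.86
Social Security (OASDI): $6,873.59 × 0.075 = $515.52
Parking fee: $249.06
Employee stock purchase plan: $6,873.59 × 0.045 = $309.31
Dental plan: $194.46
Total deductions = $179.82 + $100.94 + $197.78 + $353.38 + $905.85 + $61.86 + $515.52 + $249.06 + $309.31 + $194.46 = $3,067.98
Net pay = $6,873.59 − $3,067.98 = $3,805.61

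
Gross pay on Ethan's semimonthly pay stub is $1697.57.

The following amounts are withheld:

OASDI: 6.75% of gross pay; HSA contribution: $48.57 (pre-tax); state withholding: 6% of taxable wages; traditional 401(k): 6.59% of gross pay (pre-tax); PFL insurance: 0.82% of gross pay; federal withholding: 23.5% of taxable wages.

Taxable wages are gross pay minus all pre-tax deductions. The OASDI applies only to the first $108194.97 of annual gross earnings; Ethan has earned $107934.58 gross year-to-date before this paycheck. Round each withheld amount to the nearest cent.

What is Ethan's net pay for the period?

Traditional 401(k): $1697.57 × 0.0659 = $111.87
HSA contribution: $48.57
Pre-tax total = $111.87 + $48.57 = $160.44
Taxable wages = $1697.57 − $160.44 = $1537.13
Federal withholding: $1537.13 × 0.235 = $361.23
State withholding: $1537.13 × 0.06 = $92.23
PFL insurance: $1697.57 × 0.0082 = $13.92
OASDI: only $108194.97 − $107934.58 = $260.39 of this check is subject → $260.39 × 0.0675 = $17.58
Total deductions = $111.87 + $48.57 + $361.23 + $92.23 + $13.92 + $17.58 = $645.40
Net pay = $1697.57 − $645.40 = $1052.17

$1052.17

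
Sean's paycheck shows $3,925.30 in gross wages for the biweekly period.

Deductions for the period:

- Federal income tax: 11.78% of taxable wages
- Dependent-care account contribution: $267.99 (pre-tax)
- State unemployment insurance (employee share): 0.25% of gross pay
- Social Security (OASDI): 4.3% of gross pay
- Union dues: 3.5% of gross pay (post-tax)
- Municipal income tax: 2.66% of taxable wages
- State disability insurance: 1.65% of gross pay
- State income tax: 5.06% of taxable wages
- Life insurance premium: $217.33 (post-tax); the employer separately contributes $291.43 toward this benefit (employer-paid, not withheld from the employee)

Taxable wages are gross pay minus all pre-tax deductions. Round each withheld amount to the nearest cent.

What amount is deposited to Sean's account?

Dependent-care account contribution: $267.99
Taxable wages = $3,925.30 − $267.99 = $3,657.31
State income tax: $3,657.31 × 0.0506 = $185.06
Federal income tax: $3,657.31 × 0.1178 = $430.83
Municipal income tax: $3,657.31 × 0.0266 = $97.28
State unemployment insurance (employee share): $3,925.30 × 0.0025 = $9.81
Social Security (OASDI): $3,925.30 × 0.043 = $168.79
State disability insurance: $3,925.30 × 0.0165 = $64.77
Union dues: $3,925.30 × 0.035 = $137.39
Life insurance premium: $217.33
(Employer's $291.43 toward life insurance premium is not withheld from the employee.)
Total deductions = $267.99 + $185.06 + $430.83 + $97.28 + $9.81 + $168.79 + $64.77 + $137.39 + $217.33 = $1,579.25
Net pay = $3,925.30 − $1,579.25 = $2,346.05

$2,346.05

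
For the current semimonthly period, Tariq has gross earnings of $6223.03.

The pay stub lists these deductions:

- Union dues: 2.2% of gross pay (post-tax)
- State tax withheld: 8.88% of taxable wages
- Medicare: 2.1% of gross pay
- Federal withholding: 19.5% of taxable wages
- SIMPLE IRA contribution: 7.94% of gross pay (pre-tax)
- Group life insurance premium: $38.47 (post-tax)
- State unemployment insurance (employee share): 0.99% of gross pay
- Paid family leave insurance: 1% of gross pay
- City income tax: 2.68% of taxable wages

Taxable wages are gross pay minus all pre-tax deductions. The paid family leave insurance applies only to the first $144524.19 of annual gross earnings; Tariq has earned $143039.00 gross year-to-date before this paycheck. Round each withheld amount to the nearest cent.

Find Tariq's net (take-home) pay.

$3566.99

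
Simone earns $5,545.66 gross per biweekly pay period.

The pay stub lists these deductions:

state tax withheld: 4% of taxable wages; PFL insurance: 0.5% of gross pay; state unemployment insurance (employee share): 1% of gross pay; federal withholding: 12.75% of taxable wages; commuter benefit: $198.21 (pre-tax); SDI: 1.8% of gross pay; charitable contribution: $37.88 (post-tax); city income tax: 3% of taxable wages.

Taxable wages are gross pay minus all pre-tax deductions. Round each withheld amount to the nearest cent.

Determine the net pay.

$4,070.44

Commuter benefit: $198.21
Taxable wages = $5,545.66 − $198.21 = $5,347.45
State tax withheld: $5,347.45 × 0.04 = $213.90
City income tax: $5,347.45 × 0.03 = $160.42
Federal withholding: $5,347.45 × 0.1275 = $681.80
PFL insurance: $5,545.66 × 0.005 = $27.73
State unemployment insurance (employee share): $5,545.66 × 0.01 = $55.46
SDI: $5,545.66 × 0.018 = $99.82
Charitable contribution: $37.88
Total deductions = $198.21 + $213.90 + $160.42 + $681.80 + $27.73 + $55.46 + $99.82 + $37.88 = $1,475.22
Net pay = $5,545.66 − $1,475.22 = $4,070.44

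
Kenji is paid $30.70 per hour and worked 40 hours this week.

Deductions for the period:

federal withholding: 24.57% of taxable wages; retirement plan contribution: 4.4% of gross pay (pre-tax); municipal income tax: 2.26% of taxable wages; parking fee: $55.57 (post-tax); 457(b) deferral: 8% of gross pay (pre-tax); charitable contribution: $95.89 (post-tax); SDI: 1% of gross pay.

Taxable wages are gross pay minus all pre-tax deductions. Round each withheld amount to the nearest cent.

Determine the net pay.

$623.37

Gross pay: 40 × $30.70 = $1,228.00
Retirement plan contribution: $1,228.00 × 0.044 = $54.03
457(b) deferral: $1,228.00 × 0.08 = $98.24
Pre-tax total = $54.03 + $98.24 = $152.27
Taxable wages = $1,228.00 − $152.27 = $1,075.73
Municipal income tax: $1,075.73 × 0.0226 = $24.31
Federal withholding: $1,075.73 × 0.2457 = $264.31
SDI: $1,228.00 × 0.01 = $12.28
Parking fee: $55.57
Charitable contribution: $95.89
Total deductions = $54.03 + $98.24 + $24.31 + $264.31 + $12.28 + $55.57 + $95.89 = $604.63
Net pay = $1,228.00 − $604.63 = $623.37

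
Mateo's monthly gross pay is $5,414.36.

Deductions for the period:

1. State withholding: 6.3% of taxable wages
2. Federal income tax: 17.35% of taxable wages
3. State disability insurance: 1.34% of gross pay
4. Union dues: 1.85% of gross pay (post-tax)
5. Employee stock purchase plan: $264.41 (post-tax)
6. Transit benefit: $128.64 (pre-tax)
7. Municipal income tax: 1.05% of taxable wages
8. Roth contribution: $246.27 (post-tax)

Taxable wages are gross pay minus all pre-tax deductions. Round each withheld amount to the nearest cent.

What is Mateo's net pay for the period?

$3,296.75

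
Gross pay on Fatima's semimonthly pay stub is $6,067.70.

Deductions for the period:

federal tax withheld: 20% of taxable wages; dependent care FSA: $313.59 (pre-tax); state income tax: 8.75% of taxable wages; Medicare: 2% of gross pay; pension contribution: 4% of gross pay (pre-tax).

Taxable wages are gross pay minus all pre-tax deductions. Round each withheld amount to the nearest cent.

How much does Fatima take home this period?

$3,805.52

Pension contribution: $6,067.70 × 0.04 = $242.71
Dependent care FSA: $313.59
Pre-tax total = $242.71 + $313.59 = $556.30
Taxable wages = $6,067.70 − $556.30 = $5,511.40
State income tax: $5,511.40 × 0.0875 = $482.25
Federal tax withheld: $5,511.40 × 0.2 = $1,102.28
Medicare: $6,067.70 × 0.02 = $121.35
Total deductions = $242.71 + $313.59 + $482.25 + $1,102.28 + $121.35 = $2,262.18
Net pay = $6,067.70 − $2,262.18 = $3,805.52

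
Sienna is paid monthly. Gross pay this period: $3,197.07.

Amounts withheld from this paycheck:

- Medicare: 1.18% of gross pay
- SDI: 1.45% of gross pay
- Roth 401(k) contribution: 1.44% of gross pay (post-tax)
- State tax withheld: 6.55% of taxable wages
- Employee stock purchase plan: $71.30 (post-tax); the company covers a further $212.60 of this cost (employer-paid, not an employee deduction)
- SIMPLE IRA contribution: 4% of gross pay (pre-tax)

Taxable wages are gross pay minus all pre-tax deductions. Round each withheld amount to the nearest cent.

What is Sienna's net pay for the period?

$2,666.73

SIMPLE IRA contribution: $3,197.07 × 0.04 = $127.88
Taxable wages = $3,197.07 − $127.88 = $3,069.19
State tax withheld: $3,069.19 × 0.0655 = $201.03
SDI: $3,197.07 × 0.0145 = $46.36
Medicare: $3,197.07 × 0.0118 = $37.73
Roth 401(k) contribution: $3,197.07 × 0.0144 = $46.04
Employee stock purchase plan: $71.30
(Employer's $212.60 toward employee stock purchase plan is not withheld from the employee.)
Total deductions = $127.88 + $201.03 + $46.36 + $37.73 + $46.04 + $71.30 = $530.34
Net pay = $3,197.07 − $530.34 = $2,666.73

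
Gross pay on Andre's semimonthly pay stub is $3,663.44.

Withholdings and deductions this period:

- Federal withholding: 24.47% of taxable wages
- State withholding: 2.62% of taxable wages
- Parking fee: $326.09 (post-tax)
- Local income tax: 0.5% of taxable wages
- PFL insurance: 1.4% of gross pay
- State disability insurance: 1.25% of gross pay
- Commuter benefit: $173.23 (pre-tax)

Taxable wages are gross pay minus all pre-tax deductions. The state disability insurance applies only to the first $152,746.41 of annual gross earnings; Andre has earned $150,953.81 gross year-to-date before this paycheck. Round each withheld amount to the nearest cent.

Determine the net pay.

$2,127.48

Commuter benefit: $173.23
Taxable wages = $3,663.44 − $173.23 = $3,490.21
State withholding: $3,490.21 × 0.0262 = $91.44
Federal withholding: $3,490.21 × 0.2447 = $854.05
Local income tax: $3,490.21 × 0.005 = $17.45
PFL insurance: $3,663.44 × 0.014 = $51.29
State disability insurance: only $152,746.41 − $150,953.81 = $1,792.60 of this check is subject → $1,792.60 × 0.0125 = $22.41
Parking fee: $326.09
Total deductions = $173.23 + $91.44 + $854.05 + $17.45 + $51.29 + $22.41 + $326.09 = $1,535.96
Net pay = $3,663.44 − $1,535.96 = $2,127.48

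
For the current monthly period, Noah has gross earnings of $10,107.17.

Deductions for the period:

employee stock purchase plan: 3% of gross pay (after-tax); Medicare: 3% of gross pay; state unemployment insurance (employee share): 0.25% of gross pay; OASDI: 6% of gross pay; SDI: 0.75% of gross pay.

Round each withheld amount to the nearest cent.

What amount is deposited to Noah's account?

OASDI: $10,107.17 × 0.06 = $606.43
SDI: $10,107.17 × 0.0075 = $75.80
Medicare: $10,107.17 × 0.03 = $303.22
State unemployment insurance (employee share): $10,107.17 × 0.0025 = $25.27
Employee stock purchase plan: $10,107.17 × 0.03 = $303.22
Total deductions = $606.43 + $75.80 + $303.22 + $25.27 + $303.22 = $1,313.94
Net pay = $10,107.17 − $1,313.94 = $8,793.23

$8,793.23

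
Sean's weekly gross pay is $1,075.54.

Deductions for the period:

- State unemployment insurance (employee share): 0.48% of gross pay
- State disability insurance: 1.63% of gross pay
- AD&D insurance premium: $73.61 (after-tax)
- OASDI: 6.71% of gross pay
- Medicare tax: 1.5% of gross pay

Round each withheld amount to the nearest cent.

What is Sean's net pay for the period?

$890.94

Medicare tax: $1,075.54 × 0.015 = $16.13
OASDI: $1,075.54 × 0.0671 = $72.17
State unemployment insurance (employee share): $1,075.54 × 0.0048 = $5.16
State disability insurance: $1,075.54 × 0.0163 = $17.53
AD&D insurance premium: $73.61
Total deductions = $16.13 + $72.17 + $5.16 + $17.53 + $73.61 = $184.60
Net pay = $1,075.54 − $184.60 = $890.94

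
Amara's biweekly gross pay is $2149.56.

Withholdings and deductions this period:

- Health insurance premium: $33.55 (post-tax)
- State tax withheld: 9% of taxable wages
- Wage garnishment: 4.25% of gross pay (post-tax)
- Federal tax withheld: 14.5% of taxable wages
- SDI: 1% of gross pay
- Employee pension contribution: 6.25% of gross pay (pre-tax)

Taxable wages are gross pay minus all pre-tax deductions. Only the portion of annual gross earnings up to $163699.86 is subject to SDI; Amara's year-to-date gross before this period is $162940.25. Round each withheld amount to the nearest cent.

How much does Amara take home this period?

Employee pension contribution: $2149.56 × 0.0625 = $134.35
Taxable wages = $2149.56 − $134.35 = $2015.21
State tax withheld: $2015.21 × 0.09 = $181.37
Federal tax withheld: $2015.21 × 0.145 = $292.21
SDI: only $163699.86 − $162940.25 = $759.61 of this check is subject → $759.61 × 0.01 = $7.60
Wage garnishment: $2149.56 × 0.0425 = $91.36
Health insurance premium: $33.55
Total deductions = $134.35 + $181.37 + $292.21 + $7.60 + $91.36 + $33.55 = $740.44
Net pay = $2149.56 − $740.44 = $1409.12

$1409.12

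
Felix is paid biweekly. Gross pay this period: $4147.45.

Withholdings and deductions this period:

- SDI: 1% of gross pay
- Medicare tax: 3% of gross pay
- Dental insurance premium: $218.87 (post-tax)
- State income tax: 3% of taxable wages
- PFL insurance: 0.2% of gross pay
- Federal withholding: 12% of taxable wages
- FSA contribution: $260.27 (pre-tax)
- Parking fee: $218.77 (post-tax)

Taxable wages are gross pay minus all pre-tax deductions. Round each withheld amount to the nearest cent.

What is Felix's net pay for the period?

$2692.28

FSA contribution: $260.27
Taxable wages = $4147.45 − $260.27 = $3887.18
Federal withholding: $3887.18 × 0.12 = $466.46
State income tax: $3887.18 × 0.03 = $116.62
SDI: $4147.45 × 0.01 = $41.47
Medicare tax: $4147.45 × 0.03 = $124.42
PFL insurance: $4147.45 × 0.002 = $8.29
Parking fee: $218.77
Dental insurance premium: $218.87
Total deductions = $260.27 + $466.46 + $116.62 + $41.47 + $124.42 + $8.29 + $218.77 + $218.87 = $1455.17
Net pay = $4147.45 − $1455.17 = $2692.28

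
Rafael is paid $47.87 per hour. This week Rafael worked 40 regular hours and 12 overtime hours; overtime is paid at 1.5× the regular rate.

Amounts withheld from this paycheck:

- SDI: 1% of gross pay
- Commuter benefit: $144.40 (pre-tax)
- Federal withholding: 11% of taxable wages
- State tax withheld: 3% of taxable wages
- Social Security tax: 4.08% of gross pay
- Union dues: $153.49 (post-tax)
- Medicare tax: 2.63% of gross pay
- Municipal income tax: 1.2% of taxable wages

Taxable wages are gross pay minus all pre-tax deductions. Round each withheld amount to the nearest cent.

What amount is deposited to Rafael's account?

Regular pay: 40 × $47.87 = $1,914.80
Overtime pay: 12 × $47.87 × 1.5 = $861.66
Gross pay = $1,914.80 + $861.66 = $2,776.46
Commuter benefit: $144.40
Taxable wages = $2,776.46 − $144.40 = $2,632.06
Federal withholding: $2,632.06 × 0.11 = $289.53
State tax withheld: $2,632.06 × 0.03 = $78.96
Municipal income tax: $2,632.06 × 0.012 = $31.58
Medicare tax: $2,776.46 × 0.0263 = $73.02
Social Security tax: $2,776.46 × 0.0408 = $113.28
SDI: $2,776.46 × 0.01 = $27.76
Union dues: $153.49
Total deductions = $144.40 + $289.53 + $78.96 + $31.58 + $73.02 + $113.28 + $27.76 + $153.49 = $912.02
Net pay = $2,776.46 − $912.02 = $1,864.44

$1,864.44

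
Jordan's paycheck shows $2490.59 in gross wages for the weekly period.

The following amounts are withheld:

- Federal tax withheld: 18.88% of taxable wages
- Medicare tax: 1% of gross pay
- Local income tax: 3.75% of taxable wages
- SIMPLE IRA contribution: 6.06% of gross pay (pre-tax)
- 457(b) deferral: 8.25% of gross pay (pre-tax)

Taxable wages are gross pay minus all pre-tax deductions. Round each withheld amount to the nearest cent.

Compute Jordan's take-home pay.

SIMPLE IRA contribution: $2490.59 × 0.0606 = $150.93
457(b) deferral: $2490.59 × 0.0825 = $205.47
Pre-tax total = $150.93 + $205.47 = $356.40
Taxable wages = $2490.59 − $356.40 = $2134.19
Local income tax: $2134.19 × 0.0375 = $80.03
Federal tax withheld: $2134.19 × 0.1888 = $402.94
Medicare tax: $2490.59 × 0.01 = $24.91
Total deductions = $150.93 + $205.47 + $80.03 + $402.94 + $24.91 = $864.28
Net pay = $2490.59 − $864.28 = $1626.31

$1626.31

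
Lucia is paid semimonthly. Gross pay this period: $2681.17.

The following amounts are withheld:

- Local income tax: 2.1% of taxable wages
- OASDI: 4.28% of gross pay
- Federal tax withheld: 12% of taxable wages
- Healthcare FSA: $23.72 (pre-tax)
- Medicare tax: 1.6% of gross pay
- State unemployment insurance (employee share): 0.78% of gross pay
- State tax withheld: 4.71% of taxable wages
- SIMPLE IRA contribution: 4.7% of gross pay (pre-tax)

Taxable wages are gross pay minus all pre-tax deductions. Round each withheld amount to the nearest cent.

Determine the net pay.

SIMPLE IRA contribution: $2681.17 × 0.047 = $126.01
Healthcare FSA: $23.72
Pre-tax total = $126.01 + $23.72 = $149.73
Taxable wages = $2681.17 − $149.73 = $2531.44
Local income tax: $2531.44 × 0.021 = $53.16
State tax withheld: $2531.44 × 0.0471 = $119.23
Federal tax withheld: $2531.44 × 0.12 = $303.77
State unemployment insurance (employee share): $2681.17 × 0.0078 = $20.91
OASDI: $2681.17 × 0.0428 = $114.75
Medicare tax: $2681.17 × 0.016 = $42.90
Total deductions = $126.01 + $23.72 + $53.16 + $119.23 + $303.77 + $20.91 + $114.75 + $42.90 = $804.45
Net pay = $2681.17 − $804.45 = $1876.72

$1876.72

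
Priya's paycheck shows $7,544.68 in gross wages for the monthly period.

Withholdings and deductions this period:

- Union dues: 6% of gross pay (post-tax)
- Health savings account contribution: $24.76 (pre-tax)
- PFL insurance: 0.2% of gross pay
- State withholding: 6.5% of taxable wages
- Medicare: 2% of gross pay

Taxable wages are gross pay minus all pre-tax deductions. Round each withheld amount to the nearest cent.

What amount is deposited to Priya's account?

$6,412.47

Health savings account contribution: $24.76
Taxable wages = $7,544.68 − $24.76 = $7,519.92
State withholding: $7,519.92 × 0.065 = $488.79
Medicare: $7,544.68 × 0.02 = $150.89
PFL insurance: $7,544.68 × 0.002 = $15.09
Union dues: $7,544.68 × 0.06 = $452.68
Total deductions = $24.76 + $488.79 + $150.89 + $15.09 + $452.68 = $1,132.21
Net pay = $7,544.68 − $1,132.21 = $6,412.47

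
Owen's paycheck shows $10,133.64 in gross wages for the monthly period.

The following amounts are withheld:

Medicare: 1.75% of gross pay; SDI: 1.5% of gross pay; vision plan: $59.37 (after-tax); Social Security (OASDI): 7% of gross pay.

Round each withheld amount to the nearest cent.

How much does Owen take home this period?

$9,035.58

Medicare: $10,133.64 × 0.0175 = $177.34
Social Security (OASDI): $10,133.64 × 0.07 = $709.35
SDI: $10,133.64 × 0.015 = $152.00
Vision plan: $59.37
Total deductions = $177.34 + $709.35 + $152.00 + $59.37 = $1,098.06
Net pay = $10,133.64 − $1,098.06 = $9,035.58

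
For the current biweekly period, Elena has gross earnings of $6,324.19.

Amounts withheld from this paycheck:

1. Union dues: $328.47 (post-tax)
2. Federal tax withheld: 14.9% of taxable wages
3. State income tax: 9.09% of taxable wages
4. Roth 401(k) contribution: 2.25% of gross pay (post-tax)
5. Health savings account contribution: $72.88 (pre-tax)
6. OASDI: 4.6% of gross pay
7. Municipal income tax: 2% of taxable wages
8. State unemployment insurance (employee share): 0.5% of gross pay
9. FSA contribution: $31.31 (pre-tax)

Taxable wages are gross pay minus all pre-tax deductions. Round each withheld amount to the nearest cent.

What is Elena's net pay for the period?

$3,810.13

Health savings account contribution: $72.88
FSA contribution: $31.31
Pre-tax total = $72.88 + $31.31 = $104.19
Taxable wages = $6,324.19 − $104.19 = $6,220.00
Federal tax withheld: $6,220.00 × 0.149 = $926.78
State income tax: $6,220.00 × 0.0909 = $565.40
Municipal income tax: $6,220.00 × 0.02 = $124.40
State unemployment insurance (employee share): $6,324.19 × 0.005 = $31.62
OASDI: $6,324.19 × 0.046 = $290.91
Union dues: $328.47
Roth 401(k) contribution: $6,324.19 × 0.0225 = $142.29
Total deductions = $72.88 + $31.31 + $926.78 + $565.40 + $124.40 + $31.62 + $290.91 + $328.47 + $142.29 = $2,514.06
Net pay = $6,324.19 − $2,514.06 = $3,810.13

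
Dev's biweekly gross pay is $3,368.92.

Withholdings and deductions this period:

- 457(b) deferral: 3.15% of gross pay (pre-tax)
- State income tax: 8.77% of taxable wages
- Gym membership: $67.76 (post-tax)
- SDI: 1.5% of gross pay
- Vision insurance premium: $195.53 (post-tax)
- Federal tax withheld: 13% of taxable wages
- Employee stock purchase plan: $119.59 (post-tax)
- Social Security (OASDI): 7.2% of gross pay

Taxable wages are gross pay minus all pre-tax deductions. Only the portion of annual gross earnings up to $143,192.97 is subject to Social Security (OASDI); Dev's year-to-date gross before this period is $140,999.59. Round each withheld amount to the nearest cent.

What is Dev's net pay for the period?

457(b) deferral: $3,368.92 × 0.0315 = $106.12
Taxable wages = $3,368.92 − $106.12 = $3,262.80
State income tax: $3,262.80 × 0.0877 = $286.15
Federal tax withheld: $3,262.80 × 0.13 = $424.16
SDI: $3,368.92 × 0.015 = $50.53
Social Security (OASDI): only $143,192.97 − $140,999.59 = $2,193.38 of this check is subject → $2,193.38 × 0.072 = $157.92
Gym membership: $67.76
Employee stock purchase plan: $119.59
Vision insurance premium: $195.53
Total deductions = $106.12 + $286.15 + $424.16 + $50.53 + $157.92 + $67.76 + $119.59 + $195.53 = $1,407.76
Net pay = $3,368.92 − $1,407.76 = $1,961.16

$1,961.16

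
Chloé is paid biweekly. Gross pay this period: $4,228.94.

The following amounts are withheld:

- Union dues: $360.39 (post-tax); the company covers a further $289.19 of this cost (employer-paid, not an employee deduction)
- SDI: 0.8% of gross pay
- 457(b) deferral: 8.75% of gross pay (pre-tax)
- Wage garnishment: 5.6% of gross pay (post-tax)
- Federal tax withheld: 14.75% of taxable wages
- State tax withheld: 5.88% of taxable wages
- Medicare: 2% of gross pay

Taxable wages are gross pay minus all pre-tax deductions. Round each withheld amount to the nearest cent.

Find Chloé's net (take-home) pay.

457(b) deferral: $4,228.94 × 0.0875 = $370.03
Taxable wages = $4,228.94 − $370.03 = $3,858.91
State tax withheld: $3,858.91 × 0.0588 = $226.90
Federal tax withheld: $3,858.91 × 0.1475 = $569.19
Medicare: $4,228.94 × 0.02 = $84.58
SDI: $4,228.94 × 0.008 = $33.83
Wage garnishment: $4,228.94 × 0.056 = $236.82
Union dues: $360.39
(Employer's $289.19 toward union dues is not withheld from the employee.)
Total deductions = $370.03 + $226.90 + $569.19 + $84.58 + $33.83 + $236.82 + $360.39 = $1,881.74
Net pay = $4,228.94 − $1,881.74 = $2,347.20

$2,347.20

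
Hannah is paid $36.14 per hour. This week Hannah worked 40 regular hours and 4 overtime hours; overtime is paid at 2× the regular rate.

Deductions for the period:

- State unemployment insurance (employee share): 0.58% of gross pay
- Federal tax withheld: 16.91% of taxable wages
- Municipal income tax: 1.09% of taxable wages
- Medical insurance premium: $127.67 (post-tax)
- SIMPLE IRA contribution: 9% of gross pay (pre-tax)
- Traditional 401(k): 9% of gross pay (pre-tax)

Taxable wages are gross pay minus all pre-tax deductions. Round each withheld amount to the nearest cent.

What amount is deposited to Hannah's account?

$1,028.70

Regular pay: 40 × $36.14 = $1,445.60
Overtime pay: 4 × $36.14 × 2 = $289.12
Gross pay = $1,445.60 + $289.12 = $1,734.72
SIMPLE IRA contribution: $1,734.72 × 0.09 = $156.12
Traditional 401(k): $1,734.72 × 0.09 = $156.12
Pre-tax total = $156.12 + $156.12 = $312.24
Taxable wages = $1,734.72 − $312.24 = $1,422.48
Federal tax withheld: $1,422.48 × 0.1691 = $240.54
Municipal income tax: $1,422.48 × 0.0109 = $15.51
State unemployment insurance (employee share): $1,734.72 × 0.0058 = $10.06
Medical insurance premium: $127.67
Total deductions = $156.12 + $156.12 + $240.54 + $15.51 + $10.06 + $127.67 = $706.02
Net pay = $1,734.72 − $706.02 = $1,028.70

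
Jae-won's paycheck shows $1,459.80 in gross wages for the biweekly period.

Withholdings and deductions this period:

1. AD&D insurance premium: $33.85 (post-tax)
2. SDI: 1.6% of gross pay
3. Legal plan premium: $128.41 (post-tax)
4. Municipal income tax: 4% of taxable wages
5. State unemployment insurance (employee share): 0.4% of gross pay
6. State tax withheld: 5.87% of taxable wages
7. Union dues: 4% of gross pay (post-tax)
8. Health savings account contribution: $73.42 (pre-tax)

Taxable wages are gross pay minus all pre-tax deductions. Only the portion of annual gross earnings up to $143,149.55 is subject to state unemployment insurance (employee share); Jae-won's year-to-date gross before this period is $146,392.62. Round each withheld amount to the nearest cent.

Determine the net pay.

$1,005.53

Health savings account contribution: $73.42
Taxable wages = $1,459.80 − $73.42 = $1,386.38
Municipal income tax: $1,386.38 × 0.04 = $55.46
State tax withheld: $1,386.38 × 0.0587 = $81.38
SDI: $1,459.80 × 0.016 = $23.36
State unemployment insurance (employee share): annual cap $143,149.55 already reached (YTD $146,392.62), so $0.00
Legal plan premium: $128.41
AD&D insurance premium: $33.85
Union dues: $1,459.80 × 0.04 = $58.39
Total deductions = $73.42 + $55.46 + $81.38 + $23.36 + $0.00 + $128.41 + $33.85 + $58.39 = $454.27
Net pay = $1,459.80 − $454.27 = $1,005.53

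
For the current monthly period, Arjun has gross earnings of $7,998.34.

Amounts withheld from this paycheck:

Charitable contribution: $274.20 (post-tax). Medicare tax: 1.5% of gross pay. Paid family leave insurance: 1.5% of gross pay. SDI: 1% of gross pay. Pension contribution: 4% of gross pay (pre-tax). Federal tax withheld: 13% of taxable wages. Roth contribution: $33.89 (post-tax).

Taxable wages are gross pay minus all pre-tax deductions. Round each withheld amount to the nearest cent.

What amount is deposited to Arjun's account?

$6,052.19

Pension contribution: $7,998.34 × 0.04 = $319.93
Taxable wages = $7,998.34 − $319.93 = $7,678.41
Federal tax withheld: $7,678.41 × 0.13 = $998.19
Paid family leave insurance: $7,998.34 × 0.015 = $119.98
Medicare tax: $7,998.34 × 0.015 = $119.98
SDI: $7,998.34 × 0.01 = $79.98
Roth contribution: $33.89
Charitable contribution: $274.20
Total deductions = $319.93 + $998.19 + $119.98 + $119.98 + $79.98 + $33.89 + $274.20 = $1,946.15
Net pay = $7,998.34 − $1,946.15 = $6,052.19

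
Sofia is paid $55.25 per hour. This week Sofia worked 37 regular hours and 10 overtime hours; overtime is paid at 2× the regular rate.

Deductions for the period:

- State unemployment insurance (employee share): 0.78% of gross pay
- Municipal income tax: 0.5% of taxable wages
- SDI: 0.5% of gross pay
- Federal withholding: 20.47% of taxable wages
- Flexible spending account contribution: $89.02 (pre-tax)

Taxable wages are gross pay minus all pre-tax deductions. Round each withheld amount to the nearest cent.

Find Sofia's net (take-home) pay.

$2378.19

Regular pay: 37 × $55.25 = $2044.25
Overtime pay: 10 × $55.25 × 2 = $1105.00
Gross pay = $2044.25 + $1105.00 = $3149.25
Flexible spending account contribution: $89.02
Taxable wages = $3149.25 − $89.02 = $3060.23
Municipal income tax: $3060.23 × 0.005 = $15.30
Federal withholding: $3060.23 × 0.2047 = $626.43
SDI: $3149.25 × 0.005 = $15.75
State unemployment insurance (employee share): $3149.25 × 0.0078 = $24.56
Total deductions = $89.02 + $15.30 + $626.43 + $15.75 + $24.56 = $771.06
Net pay = $3149.25 − $771.06 = $2378.19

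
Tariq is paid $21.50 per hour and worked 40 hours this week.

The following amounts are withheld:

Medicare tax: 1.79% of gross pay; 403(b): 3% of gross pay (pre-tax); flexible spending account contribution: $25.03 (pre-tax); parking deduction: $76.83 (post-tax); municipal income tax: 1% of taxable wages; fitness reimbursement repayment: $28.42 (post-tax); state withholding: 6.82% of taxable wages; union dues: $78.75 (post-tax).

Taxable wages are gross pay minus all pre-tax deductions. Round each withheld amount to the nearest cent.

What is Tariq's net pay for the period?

$546.50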